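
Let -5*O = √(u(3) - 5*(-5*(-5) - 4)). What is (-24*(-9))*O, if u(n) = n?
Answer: -216*I*√102/5 ≈ -436.3*I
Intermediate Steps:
O = -I*√102/5 (O = -√(3 - 5*(-5*(-5) - 4))/5 = -√(3 - 5*(25 - 4))/5 = -√(3 - 5*21)/5 = -√(3 - 105)/5 = -I*√102/5 ≈ -2.0199*I)
(-24*(-9))*O = (-24*(-9))*(-I*√102/5) = 216*(-I*√102/5) = -216*I*√102/5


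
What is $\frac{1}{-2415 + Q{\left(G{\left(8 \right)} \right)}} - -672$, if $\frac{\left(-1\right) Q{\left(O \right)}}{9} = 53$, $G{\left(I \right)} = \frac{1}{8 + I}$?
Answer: $\frac{1943423}{2892} \approx 672.0$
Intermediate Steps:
$Q{\left(O \right)} = -477$ ($Q{\left(O \right)} = \left(-9\right) 53 = -477$)
$\frac{1}{-2415 + Q{\left(G{\left(8 \right)} \right)}} - -672 = \frac{1}{-2415 - 477} - -672 = \frac{1}{-2892} + 672 = - \frac{1}{2892} + 672 = \frac{1943423}{2892}$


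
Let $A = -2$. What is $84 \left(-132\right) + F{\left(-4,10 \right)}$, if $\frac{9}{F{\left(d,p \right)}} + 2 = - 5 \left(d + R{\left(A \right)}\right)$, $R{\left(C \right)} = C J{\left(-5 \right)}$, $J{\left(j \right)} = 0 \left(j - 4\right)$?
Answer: $- \frac{22175}{2} \approx -11088.0$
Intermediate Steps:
$J{\left(j \right)} = 0$ ($J{\left(j \right)} = 0 \left(-4 + j\right) = 0$)
$R{\left(C \right)} = 0$ ($R{\left(C \right)} = C 0 = 0$)
$F{\left(d,p \right)} = \frac{9}{-2 - 5 d}$ ($F{\left(d,p \right)} = \frac{9}{-2 - 5 \left(d + 0\right)} = \frac{9}{-2 - 5 d}$)
$84 \left(-132\right) + F{\left(-4,10 \right)} = 84 \left(-132\right) - \frac{9}{2 + 5 \left(-4\right)} = -11088 - \frac{9}{2 - 20} = -11088 - \frac{9}{-18} = -11088 - - \frac{1}{2} = -11088 + \frac{1}{2} = - \frac{22175}{2}$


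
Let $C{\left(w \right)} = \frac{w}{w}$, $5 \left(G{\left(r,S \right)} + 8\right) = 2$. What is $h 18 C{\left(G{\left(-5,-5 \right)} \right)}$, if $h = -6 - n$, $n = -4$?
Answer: $-36$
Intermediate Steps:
$G{\left(r,S \right)} = - \frac{38}{5}$ ($G{\left(r,S \right)} = -8 + \frac{1}{5} \cdot 2 = -8 + \frac{2}{5} = - \frac{38}{5}$)
$h = -2$ ($h = -6 - -4 = -6 + 4 = -2$)
$C{\left(w \right)} = 1$
$h 18 C{\left(G{\left(-5,-5 \right)} \right)} = \left(-2\right) 18 \cdot 1 = \left(-36\right) 1 = -36$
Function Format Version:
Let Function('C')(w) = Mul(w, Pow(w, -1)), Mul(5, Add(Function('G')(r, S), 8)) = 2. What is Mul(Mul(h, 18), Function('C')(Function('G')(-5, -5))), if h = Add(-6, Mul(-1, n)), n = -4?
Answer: -36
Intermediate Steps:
Function('G')(r, S) = Rational(-38, 5) (Function('G')(r, S) = Add(-8, Mul(Rational(1, 5), 2)) = Add(-8, Rational(2, 5)) = Rational(-38, 5))
h = -2 (h = Add(-6, Mul(-1, -4)) = Add(-6, 4) = -2)
Function('C')(w) = 1
Mul(Mul(h, 18), Function('C')(Function('G')(-5, -5))) = Mul(Mul(-2, 18), 1) = Mul(-36, 1) = -36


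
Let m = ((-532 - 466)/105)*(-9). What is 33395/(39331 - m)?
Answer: 1168825/1373591 ≈ 0.85093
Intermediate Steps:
m = 2994/35 (m = -998*1/105*(-9) = -998/105*(-9) = 2994/35 ≈ 85.543)
33395/(39331 - m) = 33395/(39331 - 1*2994/35) = 33395/(39331 - 2994/35) = 33395/(1373591/35) = 33395*(35/1373591) = 1168825/1373591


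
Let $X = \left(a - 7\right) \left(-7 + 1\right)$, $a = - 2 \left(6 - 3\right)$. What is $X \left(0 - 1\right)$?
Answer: $-78$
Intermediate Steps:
$a = -6$ ($a = \left(-2\right) 3 = -6$)
$X = 78$ ($X = \left(-6 - 7\right) \left(-7 + 1\right) = \left(-13\right) \left(-6\right) = 78$)
$X \left(0 - 1\right) = 78 \left(0 - 1\right) = 78 \left(-1\right) = -78$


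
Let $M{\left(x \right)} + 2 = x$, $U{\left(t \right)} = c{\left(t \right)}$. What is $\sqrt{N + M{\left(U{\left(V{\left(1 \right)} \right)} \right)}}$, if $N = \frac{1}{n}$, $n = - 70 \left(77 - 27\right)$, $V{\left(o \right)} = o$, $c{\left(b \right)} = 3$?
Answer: $\frac{\sqrt{122465}}{350} \approx 0.99986$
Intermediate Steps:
$U{\left(t \right)} = 3$
$n = -3500$ ($n = \left(-70\right) 50 = -3500$)
$M{\left(x \right)} = -2 + x$
$N = - \frac{1}{3500}$ ($N = \frac{1}{-3500} = - \frac{1}{3500} \approx -0.00028571$)
$\sqrt{N + M{\left(U{\left(V{\left(1 \right)} \right)} \right)}} = \sqrt{- \frac{1}{3500} + \left(-2 + 3\right)} = \sqrt{- \frac{1}{3500} + 1} = \sqrt{\frac{3499}{3500}} = \frac{\sqrt{122465}}{350}$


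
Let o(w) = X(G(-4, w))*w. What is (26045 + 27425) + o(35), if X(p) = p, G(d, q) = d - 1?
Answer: 53295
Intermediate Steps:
G(d, q) = -1 + d
o(w) = -5*w (o(w) = (-1 - 4)*w = -5*w)
(26045 + 27425) + o(35) = (26045 + 27425) - 5*35 = 53470 - 175 = 53295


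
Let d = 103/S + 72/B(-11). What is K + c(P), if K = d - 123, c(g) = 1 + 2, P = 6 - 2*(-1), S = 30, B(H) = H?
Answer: -40627/330 ≈ -123.11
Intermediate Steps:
d = -1027/330 (d = 103/30 + 72/(-11) = 103*(1/30) + 72*(-1/11) = 103/30 - 72/11 = -1027/330 ≈ -3.1121)
P = 8 (P = 6 + 2 = 8)
c(g) = 3
K = -41617/330 (K = -1027/330 - 123 = -41617/330 ≈ -126.11)
K + c(P) = -41617/330 + 3 = -40627/330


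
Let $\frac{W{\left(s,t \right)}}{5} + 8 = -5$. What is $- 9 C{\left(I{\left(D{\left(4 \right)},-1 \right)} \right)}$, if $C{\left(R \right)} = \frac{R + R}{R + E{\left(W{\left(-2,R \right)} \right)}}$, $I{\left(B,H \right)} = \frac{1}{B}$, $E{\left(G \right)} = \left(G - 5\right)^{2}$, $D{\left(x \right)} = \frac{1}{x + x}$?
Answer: $- \frac{12}{409} \approx -0.02934$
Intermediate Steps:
$W{\left(s,t \right)} = -65$ ($W{\left(s,t \right)} = -40 + 5 \left(-5\right) = -40 - 25 = -65$)
$D{\left(x \right)} = \frac{1}{2 x}$
$E{\left(G \right)} = \left(-5 + G\right)^{2}$
$C{\left(R \right)} = \frac{2 R}{4900 + R}$ ($C{\left(R \right)} = \frac{R + R}{R + \left(-5 - 65\right)^{2}} = \frac{2 R}{R + \left(-70\right)^{2}} = \frac{2 R}{R + 4900} = \frac{2 R}{4900 + R}$)
$- 9 C{\left(I{\left(D{\left(4 \right)},-1 \right)} \right)} = - 9 \frac{2}{\frac{1}{2 \cdot 4} \left(4900 + \frac{1}{\frac{1}{2} \cdot \frac{1}{4}}\right)} = - 9 \frac{2}{\frac{1}{2} \cdot \frac{1}{4} \left(4900 + \frac{1}{\frac{1}{2} \cdot \frac{1}{4}}\right)} = - 9 \frac{2 \frac{1}{\frac{1}{8}}}{4900 + \frac{1}{\frac{1}{8}}} = - 9 \cdot 2 \cdot 8 \frac{1}{4900 + 8} = - 9 \cdot 2 \cdot 8 \cdot \frac{1}{4908} = \left(-9\right) \frac{4}{1227} = - \frac{12}{409}$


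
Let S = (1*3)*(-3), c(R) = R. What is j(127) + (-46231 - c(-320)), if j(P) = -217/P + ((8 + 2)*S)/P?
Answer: -5831004/127 ≈ -45913.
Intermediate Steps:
S = -9 (S = 3*(-3) = -9)
j(P) = -307/P (j(P) = -217/P + ((8 + 2)*(-9))/P = -217/P + (10*(-9))/P = -217/P - 90/P = -307/P)
j(127) + (-46231 - c(-320)) = -307/127 + (-46231 - 1*(-320)) = -307*1/127 + (-46231 + 320) = -307/127 - 45911 = -5831004/127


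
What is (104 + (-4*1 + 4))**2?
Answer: 10816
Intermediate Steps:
(104 + (-4*1 + 4))**2 = (104 + (-4 + 4))**2 = (104 + 0)**2 = 104**2 = 10816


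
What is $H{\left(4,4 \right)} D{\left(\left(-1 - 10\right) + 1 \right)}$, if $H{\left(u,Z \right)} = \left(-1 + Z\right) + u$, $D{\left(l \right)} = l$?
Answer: $-70$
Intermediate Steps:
$H{\left(u,Z \right)} = -1 + Z + u$
$H{\left(4,4 \right)} D{\left(\left(-1 - 10\right) + 1 \right)} = \left(-1 + 4 + 4\right) \left(\left(-1 - 10\right) + 1\right) = 7 \left(-11 + 1\right) = 7 \left(-10\right) = -70$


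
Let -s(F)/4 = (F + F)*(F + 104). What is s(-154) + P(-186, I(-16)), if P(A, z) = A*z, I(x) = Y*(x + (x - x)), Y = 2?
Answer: -55648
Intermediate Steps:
I(x) = 2*x (I(x) = 2*(x + (x - x)) = 2*(x + 0) = 2*x)
s(F) = -8*F*(104 + F) (s(F) = -4*(F + F)*(F + 104) = -4*2*F*(104 + F) = -8*F*(104 + F))
s(-154) + P(-186, I(-16)) = -8*(-154)*(104 - 154) - 372*(-16) = -8*(-154)*(-50) - 186*(-32) = -61600 + 5952 = -55648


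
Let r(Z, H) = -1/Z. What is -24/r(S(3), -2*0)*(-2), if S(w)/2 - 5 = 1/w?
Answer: -512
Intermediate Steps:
S(w) = 10 + 2/w (S(w) = 10 + 2*(1/w) = 10 + 2/w)
-24/r(S(3), -2*0)*(-2) = -24/((-1/(10 + 2/3)))*(-2) = -24/((-1/(10 + 2*(⅓))))*(-2) = -24/((-1/(10 + ⅔)))*(-2) = -24/((-1/32/3))*(-2) = -24/((-1*3/32))*(-2) = -24/(-3/32)*(-2) = -24*(-32/3)*(-2) = 256*(-2) = -512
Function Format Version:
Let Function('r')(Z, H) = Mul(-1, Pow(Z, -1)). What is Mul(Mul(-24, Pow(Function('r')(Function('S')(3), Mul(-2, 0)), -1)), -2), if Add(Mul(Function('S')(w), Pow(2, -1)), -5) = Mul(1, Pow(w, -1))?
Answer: -512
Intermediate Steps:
Function('S')(w) = Add(10, Mul(2, Pow(w, -1))) (Function('S')(w) = Add(10, Mul(2, Mul(1, Pow(w, -1)))) = Add(10, Mul(2, Pow(w, -1))))
Mul(Mul(-24, Pow(Function('r')(Function('S')(3), Mul(-2, 0)), -1)), -2) = Mul(Mul(-24, Pow(Mul(-1, Pow(Add(10, Mul(2, Pow(3, -1))), -1)), -1)), -2) = Mul(Mul(-24, Pow(Mul(-1, Pow(Add(10, Mul(2, Rational(1, 3))), -1)), -1)), -2) = Mul(Mul(-24, Pow(Mul(-1, Pow(Add(10, Rational(2, 3)), -1)), -1)), -2) = Mul(Mul(-24, Pow(Mul(-1, Pow(Rational(32, 3), -1)), -1)), -2) = Mul(Mul(-24, Pow(Mul(-1, Rational(3, 32)), -1)), -2) = Mul(Mul(-24, Pow(Rational(-3, 32), -1)), -2) = Mul(Mul(-24, Rational(-32, 3)), -2) = Mul(256, -2) = -512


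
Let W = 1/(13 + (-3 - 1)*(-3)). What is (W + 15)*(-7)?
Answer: -2632/25 ≈ -105.28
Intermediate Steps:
W = 1/25 (W = 1/(13 - 4*(-3)) = 1/(13 + 12) = 1/25 ≈ 0.040000)
(W + 15)*(-7) = (1/25 + 15)*(-7) = (376/25)*(-7) = -2632/25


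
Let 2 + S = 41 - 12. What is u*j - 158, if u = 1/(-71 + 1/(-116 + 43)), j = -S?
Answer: -30263/192 ≈ -157.62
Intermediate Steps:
S = 27 (S = -2 + (41 - 12) = -2 + 29 = 27)
j = -27 (j = -1*27 = -27)
u = -73/5184 (u = 1/(-71 + 1/(-73)) = 1/(-71 - 1/73) = 1/(-5184/73) = -73/5184 ≈ -0.014082)
u*j - 158 = -73/5184*(-27) - 158 = 73/192 - 158 = -30263/192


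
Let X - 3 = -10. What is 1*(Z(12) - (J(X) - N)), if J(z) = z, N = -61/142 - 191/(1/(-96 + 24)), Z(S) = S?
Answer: 1955421/142 ≈ 13771.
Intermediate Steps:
X = -7 (X = 3 - 10 = -7)
N = 1952723/142 (N = -61*1/142 - 191/(1/(-72)) = -61/142 - 191/(-1/72) = -61/142 - 191*(-72) = -61/142 + 13752 = 1952723/142 ≈ 13752.)
1*(Z(12) - (J(X) - N)) = 1*(12 - (-7 - 1*1952723/142)) = 1*(12 - (-7 - 1952723/142)) = 1*(12 - 1*(-1953717/142)) = 1*(12 + 1953717/142) = 1*(1955421/142) = 1955421/142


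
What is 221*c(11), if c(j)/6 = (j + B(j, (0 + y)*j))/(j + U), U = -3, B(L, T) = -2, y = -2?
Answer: 5967/4 ≈ 1491.8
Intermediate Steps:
c(j) = 6*(-2 + j)/(-3 + j) (c(j) = 6*((j - 2)/(j - 3)) = 6*((-2 + j)/(-3 + j)) = 6*(-2 + j)/(-3 + j))
221*c(11) = 221*(6*(-2 + 11)/(-3 + 11)) = 221*(6*9/8) = 221*(6*(⅛)*9) = 221*(27/4) = 5967/4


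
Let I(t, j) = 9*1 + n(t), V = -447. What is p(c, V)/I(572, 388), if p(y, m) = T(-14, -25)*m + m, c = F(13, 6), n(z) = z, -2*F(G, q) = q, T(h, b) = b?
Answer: 10728/581 ≈ 18.465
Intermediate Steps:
F(G, q) = -q/2
c = -3 (c = -½*6 = -3)
I(t, j) = 9 + t (I(t, j) = 9*1 + t = 9 + t)
p(y, m) = -24*m (p(y, m) = -25*m + m = -24*m)
p(c, V)/I(572, 388) = (-24*(-447))/(9 + 572) = 10728/581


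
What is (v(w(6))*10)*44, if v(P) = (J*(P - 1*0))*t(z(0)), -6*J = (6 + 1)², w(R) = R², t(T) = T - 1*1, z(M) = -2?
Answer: 388080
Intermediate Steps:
t(T) = -1 + T (t(T) = T - 1 = -1 + T)
J = -49/6 (J = -(6 + 1)²/6 = -⅙*7² = -⅙*49 = -49/6 ≈ -8.1667)
v(P) = 49*P/2 (v(P) = (-49*(P - 1*0)/6)*(-1 - 2) = -49*(P + 0)/6*(-3) = -49*P/6*(-3) = 49*P/2)
(v(w(6))*10)*44 = (((49/2)*6²)*10)*44 = (((49/2)*36)*10)*44 = (882*10)*44 = 8820*44 = 388080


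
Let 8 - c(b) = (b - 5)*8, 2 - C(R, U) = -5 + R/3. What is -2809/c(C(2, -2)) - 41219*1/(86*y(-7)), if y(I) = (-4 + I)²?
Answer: 43680805/41624 ≈ 1049.4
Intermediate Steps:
C(R, U) = 7 - R/3 (C(R, U) = 2 - (-5 + R/3) = 2 + (5 - R/3) = 7 - R/3)
c(b) = 48 - 8*b (c(b) = 8 - (b - 5)*8 = 8 - (-5 + b)*8 = 8 - (-40 + 8*b) = 8 + (40 - 8*b) = 48 - 8*b)
-2809/c(C(2, -2)) - 41219*1/(86*y(-7)) = -2809/(48 - 8*(7 - ⅓*2)) - 41219*1/(86*(-4 - 7)²) = -2809/(48 - 8*(7 - ⅔)) - 41219/(86*(-11)²) = -2809/(48 - 8*19/3) - 41219/(86*121) = -2809/(48 - 152/3) - 41219/10406 = -2809/(-8/3) - 41219*1/10406 = -2809*(-3/8) - 41219/10406 = 8427/8 - 41219/10406 = 43680805/41624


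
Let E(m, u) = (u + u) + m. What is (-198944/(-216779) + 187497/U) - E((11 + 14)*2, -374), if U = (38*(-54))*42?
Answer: 1446350172229/2075875704 ≈ 696.74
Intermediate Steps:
U = -86184 (U = -2052*42 = -86184)
E(m, u) = m + 2*u (E(m, u) = 2*u + m = m + 2*u)
(-198944/(-216779) + 187497/U) - E((11 + 14)*2, -374) = (-198944/(-216779) + 187497/(-86184)) - ((11 + 14)*2 + 2*(-374)) = (-198944*(-1/216779) + 187497*(-1/86184)) - (25*2 - 748) = (198944/216779 - 20833/9576) - (50 - 748) = -2611069163/2075875704 - 1*(-698) = -2611069163/2075875704 + 698 = 1446350172229/2075875704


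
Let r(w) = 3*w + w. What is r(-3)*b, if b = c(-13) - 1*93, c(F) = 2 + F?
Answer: 1248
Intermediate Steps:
r(w) = 4*w
b = -104 (b = (2 - 13) - 1*93 = -11 - 93 = -104)
r(-3)*b = (4*(-3))*(-104) = -12*(-104) = 1248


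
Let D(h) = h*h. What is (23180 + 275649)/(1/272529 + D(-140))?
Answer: 81439568541/5341568401 ≈ 15.246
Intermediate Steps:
D(h) = h²
(23180 + 275649)/(1/272529 + D(-140)) = (23180 + 275649)/(1/272529 + (-140)²) = 298829/(1/272529 + 19600) = 298829/(5341568401/272529) = 298829*(272529/5341568401) = 81439568541/5341568401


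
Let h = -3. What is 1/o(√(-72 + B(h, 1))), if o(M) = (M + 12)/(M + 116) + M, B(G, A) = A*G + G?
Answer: (√78 - 116*I)/(3*(22*I + 39*√78)) ≈ 0.0013711 - 0.11235*I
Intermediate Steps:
B(G, A) = G + A*G
o(M) = M + (12 + M)/(116 + M) (o(M) = (12 + M)/(116 + M) + M = M + (12 + M)/(116 + M))
1/o(√(-72 + B(h, 1))) = 1/((12 + (√(-72 - 3*(1 + 1)))² + 117*√(-72 - 3*(1 + 1)))/(116 + √(-72 - 3*(1 + 1)))) = 1/((12 + (√(-72 - 3*2))² + 117*√(-72 - 3*2))/(116 + √(-72 - 3*2))) = 1/((12 + (√(-72 - 6))² + 117*√(-72 - 6))/(116 + √(-72 - 6))) = 1/((12 + (√(-78))² + 117*√(-78))/(116 + √(-78))) = 1/((12 + (I*√78)² + 117*(I*√78))/(116 + I*√78)) = 1/((12 - 78 + 117*I*√78)/(116 + I*√78)) = 1/((-66 + 117*I*√78)/(116 + I*√78)) = (116 + I*√78)/(-66 + 117*I*√78)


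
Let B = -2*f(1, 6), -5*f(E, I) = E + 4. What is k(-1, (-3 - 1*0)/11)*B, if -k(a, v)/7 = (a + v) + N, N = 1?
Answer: 42/11 ≈ 3.8182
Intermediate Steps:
k(a, v) = -7 - 7*a - 7*v (k(a, v) = -7*((a + v) + 1) = -7*(1 + a + v) = -7 - 7*a - 7*v)
f(E, I) = -⅘ - E/5 (f(E, I) = -(E + 4)/5 = -(4 + E)/5 = -⅘ - E/5)
B = 2 (B = -2*(-⅘ - ⅕*1) = -2*(-⅘ - ⅕) = -2*(-1) = 2)
k(-1, (-3 - 1*0)/11)*B = (-7 - 7*(-1) - 7*(-3 - 1*0)/11)*2 = (-7 + 7 - 7*(-3 + 0)/11)*2 = (-7 + 7 - (-21)/11)*2 = (-7 + 7 - 7*(-3/11))*2 = (-7 + 7 + 21/11)*2 = (21/11)*2 = 42/11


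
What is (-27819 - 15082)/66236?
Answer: -42901/66236 ≈ -0.64770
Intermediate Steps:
(-27819 - 15082)/66236 = -42901*1/66236 = -42901/66236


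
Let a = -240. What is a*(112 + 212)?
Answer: -77760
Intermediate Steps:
a*(112 + 212) = -240*(112 + 212) = -240*324 = -77760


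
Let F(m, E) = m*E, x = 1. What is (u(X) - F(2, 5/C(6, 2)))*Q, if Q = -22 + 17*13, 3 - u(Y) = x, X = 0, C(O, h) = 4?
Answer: -199/2 ≈ -99.500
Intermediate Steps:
u(Y) = 2 (u(Y) = 3 - 1*1 = 3 - 1 = 2)
Q = 199 (Q = -22 + 221 = 199)
F(m, E) = E*m
(u(X) - F(2, 5/C(6, 2)))*Q = (2 - 5/4*2)*199 = (2 - 5*(¼)*2)*199 = (2 - 5*2/4)*199 = (2 - 1*5/2)*199 = (2 - 5/2)*199 = -½*199 = -199/2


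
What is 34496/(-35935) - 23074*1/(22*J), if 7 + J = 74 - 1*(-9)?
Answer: -443420751/30041660 ≈ -14.760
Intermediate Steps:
J = 76 (J = -7 + (74 - 1*(-9)) = -7 + (74 + 9) = -7 + 83 = 76)
34496/(-35935) - 23074*1/(22*J) = 34496/(-35935) - 23074/(76*22) = 34496*(-1/35935) - 23074/1672 = -34496/35935 - 23074*1/1672 = -34496/35935 - 11537/836 = -443420751/30041660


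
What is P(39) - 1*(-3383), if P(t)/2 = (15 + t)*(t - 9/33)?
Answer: 83221/11 ≈ 7565.5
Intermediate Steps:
P(t) = 2*(15 + t)*(-3/11 + t) (P(t) = 2*((15 + t)*(t - 9/33)) = 2*((15 + t)*(t - 9*1/33)) = 2*((15 + t)*(t - 3/11)) = 2*((15 + t)*(-3/11 + t)) = 2*(15 + t)*(-3/11 + t))
P(39) - 1*(-3383) = (-90/11 + 2*39² + (324/11)*39) - 1*(-3383) = (-90/11 + 2*1521 + 12636/11) + 3383 = (-90/11 + 3042 + 12636/11) + 3383 = 46008/11 + 3383 = 83221/11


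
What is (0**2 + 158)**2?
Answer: 24964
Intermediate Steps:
(0**2 + 158)**2 = (0 + 158)**2 = 158**2 = 24964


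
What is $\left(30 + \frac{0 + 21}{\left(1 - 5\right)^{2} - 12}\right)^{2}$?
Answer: $\frac{19881}{16} \approx 1242.6$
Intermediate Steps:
$\left(30 + \frac{0 + 21}{\left(1 - 5\right)^{2} - 12}\right)^{2} = \left(30 + \frac{21}{\left(-4\right)^{2} - 12}\right)^{2} = \left(30 + \frac{21}{16 - 12}\right)^{2} = \left(30 + \frac{21}{4}\right)^{2} = \left(\frac{141}{4}\right)^{2} = \frac{19881}{16}$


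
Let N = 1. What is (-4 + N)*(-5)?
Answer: 15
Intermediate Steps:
(-4 + N)*(-5) = (-4 + 1)*(-5) = -3*(-5) = 15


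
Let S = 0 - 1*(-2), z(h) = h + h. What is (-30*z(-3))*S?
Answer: 360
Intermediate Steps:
z(h) = 2*h
S = 2 (S = 0 + 2 = 2)
(-30*z(-3))*S = -60*(-3)*2 = -30*(-6)*2 = 180*2 = 360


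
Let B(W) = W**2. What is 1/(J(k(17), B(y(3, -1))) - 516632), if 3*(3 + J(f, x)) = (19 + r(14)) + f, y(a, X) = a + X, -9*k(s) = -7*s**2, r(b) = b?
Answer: -27/13946825 ≈ -1.9359e-6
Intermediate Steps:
k(s) = 7*s**2/9 (k(s) = -(-7)*s**2/9 = 7*s**2/9)
y(a, X) = X + a
J(f, x) = 8 + f/3 (J(f, x) = -3 + ((19 + 14) + f)/3 = -3 + (33 + f)/3 = -3 + (11 + f/3) = 8 + f/3)
1/(J(k(17), B(y(3, -1))) - 516632) = 1/((8 + ((7/9)*17**2)/3) - 516632) = 1/((8 + ((7/9)*289)/3) - 516632) = 1/((8 + (1/3)*(2023/9)) - 516632) = 1/((8 + 2023/27) - 516632) = 1/(2239/27 - 516632) = 1/(-13946825/27) = -27/13946825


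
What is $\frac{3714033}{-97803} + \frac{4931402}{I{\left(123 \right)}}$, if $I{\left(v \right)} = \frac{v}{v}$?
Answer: $\frac{160767398591}{32601} \approx 4.9314 \cdot 10^{6}$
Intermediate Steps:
$I{\left(v \right)} = 1$
$\frac{3714033}{-97803} + \frac{4931402}{I{\left(123 \right)}} = \frac{3714033}{-97803} + \frac{4931402}{1} = 3714033 \left(- \frac{1}{97803}\right) + 4931402 \cdot 1 = - \frac{1238011}{32601} + 4931402 = \frac{160767398591}{32601}$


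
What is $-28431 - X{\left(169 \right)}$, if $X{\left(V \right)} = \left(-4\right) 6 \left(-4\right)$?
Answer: $-28527$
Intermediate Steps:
$X{\left(V \right)} = 96$ ($X{\left(V \right)} = \left(-24\right) \left(-4\right) = 96$)
$-28431 - X{\left(169 \right)} = -28431 - 96 = -28527$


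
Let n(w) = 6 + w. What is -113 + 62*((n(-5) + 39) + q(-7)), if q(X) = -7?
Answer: 1933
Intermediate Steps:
-113 + 62*((n(-5) + 39) + q(-7)) = -113 + 62*(((6 - 5) + 39) - 7) = -113 + 62*((1 + 39) - 7) = -113 + 62*(40 - 7) = -113 + 62*33 = -113 + 2046 = 1933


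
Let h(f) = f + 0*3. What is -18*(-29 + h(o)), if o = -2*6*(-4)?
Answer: -342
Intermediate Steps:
o = 48 (o = -12*(-4) = 48)
h(f) = f (h(f) = f + 0 = f)
-18*(-29 + h(o)) = -18*(-29 + 48) = -18*19 = -342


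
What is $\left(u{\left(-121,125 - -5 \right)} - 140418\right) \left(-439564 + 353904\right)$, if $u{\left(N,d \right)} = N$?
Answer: $12038570740$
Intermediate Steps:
$\left(u{\left(-121,125 - -5 \right)} - 140418\right) \left(-439564 + 353904\right) = \left(-121 - 140418\right) \left(-439564 + 353904\right) = \left(-140539\right) \left(-85660\right) = 12038570740$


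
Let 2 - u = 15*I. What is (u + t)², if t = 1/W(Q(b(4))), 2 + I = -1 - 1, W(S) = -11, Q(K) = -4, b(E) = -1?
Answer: 463761/121 ≈ 3832.7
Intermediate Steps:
I = -4 (I = -2 + (-1 - 1) = -2 - 2 = -4)
t = -1/11 (t = 1/(-11) = -1/11 ≈ -0.090909)
u = 62 (u = 2 - 15*(-4) = 2 - 1*(-60) = 2 + 60 = 62)
(u + t)² = (62 - 1/11)² = (681/11)² = 463761/121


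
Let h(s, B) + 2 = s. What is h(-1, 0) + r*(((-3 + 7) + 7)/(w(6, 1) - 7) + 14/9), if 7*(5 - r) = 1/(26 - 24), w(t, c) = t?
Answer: -2081/42 ≈ -49.548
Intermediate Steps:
h(s, B) = -2 + s
r = 69/14 (r = 5 - 1/(7*(26 - 24)) = 5 - 1/7/2 = 5 - 1/7*1/2 = 5 - 1/14 = 69/14 ≈ 4.9286)
h(-1, 0) + r*(((-3 + 7) + 7)/(w(6, 1) - 7) + 14/9) = (-2 - 1) + 69*(((-3 + 7) + 7)/(6 - 7) + 14/9)/14 = -3 + 69*((4 + 7)/(-1) + 14*(1/9))/14 = -3 + 69*(11*(-1) + 14/9)/14 = -3 + 69*(-11 + 14/9)/14 = -3 + (69/14)*(-85/9) = -3 - 1955/42 = -2081/42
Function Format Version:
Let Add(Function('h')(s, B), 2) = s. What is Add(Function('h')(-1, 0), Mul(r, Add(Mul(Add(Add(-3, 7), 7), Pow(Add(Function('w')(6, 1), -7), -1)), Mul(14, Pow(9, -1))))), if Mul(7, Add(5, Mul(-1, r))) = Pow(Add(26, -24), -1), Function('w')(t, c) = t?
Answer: Rational(-2081, 42) ≈ -49.548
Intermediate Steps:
Function('h')(s, B) = Add(-2, s)
r = Rational(69, 14) (r = Add(5, Mul(Rational(-1, 7), Pow(Add(26, -24), -1))) = Add(5, Mul(Rational(-1, 7), Pow(2, -1))) = Add(5, Mul(Rational(-1, 7), Rational(1, 2))) = Add(5, Rational(-1, 14)) = Rational(69, 14) ≈ 4.9286)
Add(Function('h')(-1, 0), Mul(r, Add(Mul(Add(Add(-3, 7), 7), Pow(Add(Function('w')(6, 1), -7), -1)), Mul(14, Pow(9, -1))))) = Add(Add(-2, -1), Mul(Rational(69, 14), Add(Mul(Add(Add(-3, 7), 7), Pow(Add(6, -7), -1)), Mul(14, Pow(9, -1))))) = Add(-3, Mul(Rational(69, 14), Add(Mul(Add(4, 7), Pow(-1, -1)), Mul(14, Rational(1, 9))))) = Add(-3, Mul(Rational(69, 14), Add(Mul(11, -1), Rational(14, 9)))) = Add(-3, Mul(Rational(69, 14), Add(-11, Rational(14, 9)))) = Add(-3, Mul(Rational(69, 14), Rational(-85, 9))) = Add(-3, Rational(-1955, 42)) = Rational(-2081, 42)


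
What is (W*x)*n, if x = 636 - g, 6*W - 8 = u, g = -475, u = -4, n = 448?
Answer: 995456/3 ≈ 3.3182e+5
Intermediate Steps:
W = 2/3 (W = 4/3 + (1/6)*(-4) = 4/3 - 2/3 = 2/3 ≈ 0.66667)
x = 1111 (x = 636 - 1*(-475) = 636 + 475 = 1111)
(W*x)*n = ((2/3)*1111)*448 = (2222/3)*448 = 995456/3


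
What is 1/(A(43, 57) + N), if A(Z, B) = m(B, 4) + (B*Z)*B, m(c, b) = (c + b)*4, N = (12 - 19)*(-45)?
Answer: 1/140266 ≈ 7.1293e-6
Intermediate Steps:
N = 315 (N = -7*(-45) = 315)
m(c, b) = 4*b + 4*c (m(c, b) = (b + c)*4 = 4*b + 4*c)
A(Z, B) = 16 + 4*B + Z*B**2 (A(Z, B) = (4*4 + 4*B) + (B*Z)*B = (16 + 4*B) + Z*B**2 = 16 + 4*B + Z*B**2)
1/(A(43, 57) + N) = 1/((16 + 4*57 + 43*57**2) + 315) = 1/((16 + 228 + 43*3249) + 315) = 1/((16 + 228 + 139707) + 315) = 1/(139951 + 315) = 1/140266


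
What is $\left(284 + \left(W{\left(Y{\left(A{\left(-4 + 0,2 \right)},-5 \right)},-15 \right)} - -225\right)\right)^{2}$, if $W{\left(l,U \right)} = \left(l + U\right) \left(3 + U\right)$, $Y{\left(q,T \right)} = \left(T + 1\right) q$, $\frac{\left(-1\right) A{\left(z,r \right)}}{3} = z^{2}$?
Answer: $2608225$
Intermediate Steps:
$A{\left(z,r \right)} = - 3 z^{2}$
$Y{\left(q,T \right)} = q \left(1 + T\right)$ ($Y{\left(q,T \right)} = \left(1 + T\right) q = q \left(1 + T\right)$)
$W{\left(l,U \right)} = \left(3 + U\right) \left(U + l\right)$ ($W{\left(l,U \right)} = \left(U + l\right) \left(3 + U\right) = \left(3 + U\right) \left(U + l\right)$)
$\left(284 + \left(W{\left(Y{\left(A{\left(-4 + 0,2 \right)},-5 \right)},-15 \right)} - -225\right)\right)^{2} = \left(284 + \left(\left(\left(-15\right)^{2} + 3 \left(-15\right) + 3 - 3 \left(-4 + 0\right)^{2} \left(1 - 5\right) - 15 - 3 \left(-4 + 0\right)^{2} \left(1 - 5\right)\right) - -225\right)\right)^{2} = \left(284 + \left(\left(225 - 45 + 3 - 3 \left(-4\right)^{2} \left(-4\right) - 15 - 3 \left(-4\right)^{2} \left(-4\right)\right) + 225\right)\right)^{2} = \left(284 + \left(\left(225 - 45 + 3 \left(-3\right) 16 \left(-4\right) - 15 \left(-3\right) 16 \left(-4\right)\right) + 225\right)\right)^{2} = \left(284 + \left(\left(225 - 45 + 3 \left(\left(-48\right) \left(-4\right)\right) - 15 \left(\left(-48\right) \left(-4\right)\right)\right) + 225\right)\right)^{2} = \left(284 + \left(\left(225 - 45 + 3 \cdot 192 - 2880\right) + 225\right)\right)^{2} = \left(284 + \left(\left(225 - 45 + 576 - 2880\right) + 225\right)\right)^{2} = \left(284 + \left(-2124 + 225\right)\right)^{2} = \left(284 - 1899\right)^{2} = \left(-1615\right)^{2} = 2608225$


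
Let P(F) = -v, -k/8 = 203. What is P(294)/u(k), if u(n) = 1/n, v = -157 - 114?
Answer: -440104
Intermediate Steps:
k = -1624 (k = -8*203 = -1624)
v = -271
P(F) = 271 (P(F) = -1*(-271) = 271)
P(294)/u(k) = 271/(1/(-1624)) = 271/(-1/1624) = 271*(-1624) = -440104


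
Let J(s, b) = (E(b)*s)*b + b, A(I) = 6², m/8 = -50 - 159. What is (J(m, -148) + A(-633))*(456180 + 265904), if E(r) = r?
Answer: -26445315582400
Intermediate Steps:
m = -1672 (m = 8*(-50 - 159) = 8*(-209) = -1672)
A(I) = 36
J(s, b) = b + s*b² (J(s, b) = (b*s)*b + b = s*b² + b = b + s*b²)
(J(m, -148) + A(-633))*(456180 + 265904) = (-148*(1 - 148*(-1672)) + 36)*(456180 + 265904) = (-148*(1 + 247456) + 36)*722084 = (-148*247457 + 36)*722084 = (-36623636 + 36)*722084 = -36623600*722084 = -26445315582400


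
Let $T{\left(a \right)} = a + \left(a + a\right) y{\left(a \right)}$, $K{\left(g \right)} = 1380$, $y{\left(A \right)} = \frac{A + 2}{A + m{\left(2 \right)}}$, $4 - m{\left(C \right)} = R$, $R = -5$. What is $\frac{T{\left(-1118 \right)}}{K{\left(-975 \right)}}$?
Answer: $- \frac{1867619}{765210} \approx -2.4407$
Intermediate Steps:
$m{\left(C \right)} = 9$ ($m{\left(C \right)} = 4 - -5 = 4 + 5 = 9$)
$y{\left(A \right)} = \frac{2 + A}{9 + A}$ ($y{\left(A \right)} = \frac{A + 2}{A + 9} = \frac{2 + A}{9 + A}$)
$T{\left(a \right)} = a + \frac{2 a \left(2 + a\right)}{9 + a}$ ($T{\left(a \right)} = a + \left(a + a\right) \frac{2 + a}{9 + a} = a + 2 a \frac{2 + a}{9 + a} = a + \frac{2 a \left(2 + a\right)}{9 + a}$)
$\frac{T{\left(-1118 \right)}}{K{\left(-975 \right)}} = \frac{\left(-1118\right) \frac{1}{9 - 1118} \left(13 + 3 \left(-1118\right)\right)}{1380} = - \frac{1118 \left(13 - 3354\right)}{-1109} \cdot \frac{1}{1380} = \left(-1118\right) \left(- \frac{1}{1109}\right) \left(-3341\right) \frac{1}{1380} = \left(- \frac{3735238}{1109}\right) \frac{1}{1380} = - \frac{1867619}{765210}$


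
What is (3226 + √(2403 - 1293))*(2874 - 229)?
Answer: 8532770 + 2645*√1110 ≈ 8.6209e+6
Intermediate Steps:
(3226 + √(2403 - 1293))*(2874 - 229) = (3226 + √1110)*2645 = 8532770 + 2645*√1110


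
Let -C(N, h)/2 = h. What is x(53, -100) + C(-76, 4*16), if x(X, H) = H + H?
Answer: -328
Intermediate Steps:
x(X, H) = 2*H
C(N, h) = -2*h
x(53, -100) + C(-76, 4*16) = 2*(-100) - 8*16 = -200 - 2*64 = -200 - 128 = -328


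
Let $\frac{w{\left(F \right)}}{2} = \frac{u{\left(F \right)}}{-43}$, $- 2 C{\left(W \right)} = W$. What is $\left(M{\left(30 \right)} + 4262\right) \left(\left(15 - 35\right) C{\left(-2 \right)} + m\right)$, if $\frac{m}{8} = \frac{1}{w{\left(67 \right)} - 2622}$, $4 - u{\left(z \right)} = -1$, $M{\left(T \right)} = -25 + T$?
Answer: $- \frac{2406016222}{28189} \approx -85353.0$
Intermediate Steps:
$C{\left(W \right)} = - \frac{W}{2}$
$u{\left(z \right)} = 5$ ($u{\left(z \right)} = 4 - -1 = 4 + 1 = 5$)
$w{\left(F \right)} = - \frac{10}{43}$ ($w{\left(F \right)} = 2 \frac{5}{-43} = 2 \cdot 5 \left(- \frac{1}{43}\right) = 2 \left(- \frac{5}{43}\right) = - \frac{10}{43}$)
$m = - \frac{86}{28189}$ ($m = \frac{8}{- \frac{10}{43} - 2622} = \frac{8}{- \frac{112756}{43}} = 8 \left(- \frac{43}{112756}\right) = - \frac{86}{28189} \approx -0.0030508$)
$\left(M{\left(30 \right)} + 4262\right) \left(\left(15 - 35\right) C{\left(-2 \right)} + m\right) = \left(\left(-25 + 30\right) + 4262\right) \left(\left(15 - 35\right) \left(\left(- \frac{1}{2}\right) \left(-2\right)\right) - \frac{86}{28189}\right) = \left(5 + 4262\right) \left(\left(-20\right) 1 - \frac{86}{28189}\right) = 4267 \left(-20 - \frac{86}{28189}\right) = 4267 \left(- \frac{563866}{28189}\right) = - \frac{2406016222}{28189}$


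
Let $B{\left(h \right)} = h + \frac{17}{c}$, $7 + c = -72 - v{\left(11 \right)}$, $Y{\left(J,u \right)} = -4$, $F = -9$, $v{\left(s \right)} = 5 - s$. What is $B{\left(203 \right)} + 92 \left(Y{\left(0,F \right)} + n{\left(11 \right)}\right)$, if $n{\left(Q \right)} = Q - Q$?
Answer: $- \frac{12062}{73} \approx -165.23$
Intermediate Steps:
$n{\left(Q \right)} = 0$
$c = -73$ ($c = -7 - \left(77 - 11\right) = -7 - 66 = -73$)
$B{\left(h \right)} = - \frac{17}{73} + h$ ($B{\left(h \right)} = h + \frac{17}{-73} = h + 17 \left(- \frac{1}{73}\right) = h - \frac{17}{73} = - \frac{17}{73} + h$)
$B{\left(203 \right)} + 92 \left(Y{\left(0,F \right)} + n{\left(11 \right)}\right) = \left(- \frac{17}{73} + 203\right) + 92 \left(-4 + 0\right) = \frac{14802}{73} + 92 \left(-4\right) = \frac{14802}{73} - 368 = - \frac{12062}{73}$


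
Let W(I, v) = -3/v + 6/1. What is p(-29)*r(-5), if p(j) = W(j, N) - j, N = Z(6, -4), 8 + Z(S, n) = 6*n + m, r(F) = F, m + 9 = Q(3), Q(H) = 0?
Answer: -7190/41 ≈ -175.37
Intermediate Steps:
m = -9 (m = -9 + 0 = -9)
Z(S, n) = -17 + 6*n (Z(S, n) = -8 + (6*n - 9) = -8 + (-9 + 6*n) = -17 + 6*n)
N = -41 (N = -17 + 6*(-4) = -17 - 24 = -41)
W(I, v) = 6 - 3/v (W(I, v) = -3/v + 6*1 = -3/v + 6 = 6 - 3/v)
p(j) = 249/41 - j (p(j) = (6 - 3/(-41)) - j = (6 - 3*(-1/41)) - j = (6 + 3/41) - j = 249/41 - j)
p(-29)*r(-5) = (249/41 - 1*(-29))*(-5) = (249/41 + 29)*(-5) = (1438/41)*(-5) = -7190/41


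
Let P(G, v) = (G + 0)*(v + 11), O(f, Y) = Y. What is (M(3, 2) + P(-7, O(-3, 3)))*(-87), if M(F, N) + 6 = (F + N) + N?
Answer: 8439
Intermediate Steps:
M(F, N) = -6 + F + 2*N (M(F, N) = -6 + ((F + N) + N) = -6 + (F + 2*N) = -6 + F + 2*N)
P(G, v) = G*(11 + v)
(M(3, 2) + P(-7, O(-3, 3)))*(-87) = ((-6 + 3 + 2*2) - 7*(11 + 3))*(-87) = ((-6 + 3 + 4) - 7*14)*(-87) = (1 - 98)*(-87) = -97*(-87) = 8439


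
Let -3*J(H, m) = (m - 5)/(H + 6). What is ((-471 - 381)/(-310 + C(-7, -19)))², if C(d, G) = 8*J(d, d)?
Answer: 20164/3249 ≈ 6.2062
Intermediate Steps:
J(H, m) = -(-5 + m)/(3*(6 + H)) (J(H, m) = -(m - 5)/(3*(H + 6)) = -(-5 + m)/(3*(6 + H)))
C(d, G) = 8*(5 - d)/(3*(6 + d)) (C(d, G) = 8*((5 - d)/(3*(6 + d))) = 8*(5 - d)/(3*(6 + d)))
((-471 - 381)/(-310 + C(-7, -19)))² = ((-471 - 381)/(-310 + 8*(5 - 1*(-7))/(3*(6 - 7))))² = (-852/(-310 + (8/3)*(5 + 7)/(-1)))² = (-852/(-310 + (8/3)*(-1)*12))² = (-852/(-310 - 32))² = (-852/(-342))² = (-852*(-1/342))² = (142/57)² = 20164/3249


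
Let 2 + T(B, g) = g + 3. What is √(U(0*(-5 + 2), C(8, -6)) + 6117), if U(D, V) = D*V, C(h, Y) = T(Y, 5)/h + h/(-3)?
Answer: √6117 ≈ 78.211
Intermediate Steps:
T(B, g) = 1 + g (T(B, g) = -2 + (g + 3) = -2 + (3 + g) = 1 + g)
C(h, Y) = 6/h - h/3 (C(h, Y) = (1 + 5)/h + h/(-3) = 6/h + h*(-⅓) = 6/h - h/3)
√(U(0*(-5 + 2), C(8, -6)) + 6117) = √((0*(-5 + 2))*(6/8 - ⅓*8) + 6117) = √((0*(-3))*(6*(⅛) - 8/3) + 6117) = √(0*(¾ - 8/3) + 6117) = √(0*(-23/12) + 6117) = √(0 + 6117) = √6117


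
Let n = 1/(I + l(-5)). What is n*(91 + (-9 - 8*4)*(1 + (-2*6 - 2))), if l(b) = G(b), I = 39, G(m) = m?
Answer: 312/17 ≈ 18.353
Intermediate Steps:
l(b) = b
n = 1/34 (n = 1/(39 - 5) = 1/34 ≈ 0.029412)
n*(91 + (-9 - 8*4)*(1 + (-2*6 - 2))) = (91 + (-9 - 8*4)*(1 + (-2*6 - 2)))/34 = (91 + (-9 - 32)*(1 + (-12 - 2)))/34 = (91 - 41*(1 - 14))/34 = (91 - 41*(-13))/34 = (91 + 533)/34 = (1/34)*624 = 312/17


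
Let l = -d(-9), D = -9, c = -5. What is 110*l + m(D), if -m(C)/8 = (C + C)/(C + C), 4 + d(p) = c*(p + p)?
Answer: -9468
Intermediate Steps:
d(p) = -4 - 10*p (d(p) = -4 - 5*(p + p) = -4 - 10*p)
m(C) = -8 (m(C) = -8*(C + C)/(C + C) = -8*2*C/(2*C) = -8*2*C*1/(2*C) = -8*1 = -8)
l = -86 (l = -(-4 - 10*(-9)) = -(-4 + 90) = -1*86 = -86)
110*l + m(D) = 110*(-86) - 8 = -9460 - 8 = -9468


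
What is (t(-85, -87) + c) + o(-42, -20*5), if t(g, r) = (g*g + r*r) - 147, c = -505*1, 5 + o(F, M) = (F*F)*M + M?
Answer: -162363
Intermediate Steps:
o(F, M) = -5 + M + M*F² (o(F, M) = -5 + ((F*F)*M + M) = -5 + (F²*M + M) = -5 + (M*F² + M) = -5 + (M + M*F²) = -5 + M + M*F²)
c = -505
t(g, r) = -147 + g² + r² (t(g, r) = (g² + r²) - 147 = -147 + g² + r²)
(t(-85, -87) + c) + o(-42, -20*5) = ((-147 + (-85)² + (-87)²) - 505) + (-5 - 20*5 - 20*5*(-42)²) = ((-147 + 7225 + 7569) - 505) + (-5 - 100 - 100*1764) = (14647 - 505) + (-5 - 100 - 176400) = 14142 - 176505 = -162363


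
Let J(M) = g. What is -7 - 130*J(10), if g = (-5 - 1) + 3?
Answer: 383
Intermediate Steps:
g = -3 (g = -6 + 3 = -3)
J(M) = -3
-7 - 130*J(10) = -7 - 130*(-3) = -7 + 390 = 383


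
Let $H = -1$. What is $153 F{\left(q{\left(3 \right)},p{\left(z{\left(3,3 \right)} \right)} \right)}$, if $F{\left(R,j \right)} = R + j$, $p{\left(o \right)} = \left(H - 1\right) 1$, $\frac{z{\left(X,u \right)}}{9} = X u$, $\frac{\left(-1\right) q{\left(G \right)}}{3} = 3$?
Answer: $-1683$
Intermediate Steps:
$q{\left(G \right)} = -9$ ($q{\left(G \right)} = \left(-3\right) 3 = -9$)
$z{\left(X,u \right)} = 9 X u$
$p{\left(o \right)} = -2$ ($p{\left(o \right)} = \left(-1 - 1\right) 1 = \left(-2\right) 1 = -2$)
$153 F{\left(q{\left(3 \right)},p{\left(z{\left(3,3 \right)} \right)} \right)} = 153 \left(-9 - 2\right) = 153 \left(-11\right) = -1683$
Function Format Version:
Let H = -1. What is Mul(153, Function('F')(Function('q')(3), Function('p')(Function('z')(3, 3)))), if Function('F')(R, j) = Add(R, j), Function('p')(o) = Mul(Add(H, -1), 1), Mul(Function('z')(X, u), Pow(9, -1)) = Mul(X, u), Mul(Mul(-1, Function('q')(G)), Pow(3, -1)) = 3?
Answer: -1683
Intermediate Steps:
Function('q')(G) = -9 (Function('q')(G) = Mul(-3, 3) = -9)
Function('z')(X, u) = Mul(9, X, u) (Function('z')(X, u) = Mul(9, Mul(X, u)) = Mul(9, X, u))
Function('p')(o) = -2 (Function('p')(o) = Mul(Add(-1, -1), 1) = Mul(-2, 1) = -2)
Mul(153, Function('F')(Function('q')(3), Function('p')(Function('z')(3, 3)))) = Mul(153, Add(-9, -2)) = Mul(153, -11) = -1683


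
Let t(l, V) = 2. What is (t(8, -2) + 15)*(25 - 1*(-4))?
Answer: 493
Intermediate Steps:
(t(8, -2) + 15)*(25 - 1*(-4)) = (2 + 15)*(25 - 1*(-4)) = 17*(25 + 4) = 17*29 = 493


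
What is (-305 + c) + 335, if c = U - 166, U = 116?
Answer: -20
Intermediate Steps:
c = -50 (c = 116 - 166 = -50)
(-305 + c) + 335 = (-305 - 50) + 335 = -355 + 335 = -20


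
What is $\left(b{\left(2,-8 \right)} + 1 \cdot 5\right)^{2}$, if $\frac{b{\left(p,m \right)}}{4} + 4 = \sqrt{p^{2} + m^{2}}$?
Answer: $1209 - 176 \sqrt{17} \approx 483.33$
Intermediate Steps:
$b{\left(p,m \right)} = -16 + 4 \sqrt{m^{2} + p^{2}}$ ($b{\left(p,m \right)} = -16 + 4 \sqrt{p^{2} + m^{2}} = -16 + 4 \sqrt{m^{2} + p^{2}}$)
$\left(b{\left(2,-8 \right)} + 1 \cdot 5\right)^{2} = \left(\left(-16 + 4 \sqrt{\left(-8\right)^{2} + 2^{2}}\right) + 1 \cdot 5\right)^{2} = \left(\left(-16 + 4 \sqrt{64 + 4}\right) + 5\right)^{2} = \left(\left(-16 + 4 \sqrt{68}\right) + 5\right)^{2} = \left(\left(-16 + 4 \cdot 2 \sqrt{17}\right) + 5\right)^{2} = \left(\left(-16 + 8 \sqrt{17}\right) + 5\right)^{2} = \left(-11 + 8 \sqrt{17}\right)^{2}$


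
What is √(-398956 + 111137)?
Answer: I*√287819 ≈ 536.49*I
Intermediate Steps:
√(-398956 + 111137) = √(-287819) = I*√287819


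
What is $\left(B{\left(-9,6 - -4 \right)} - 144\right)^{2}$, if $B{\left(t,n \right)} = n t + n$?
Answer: $50176$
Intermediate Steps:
$B{\left(t,n \right)} = n + n t$
$\left(B{\left(-9,6 - -4 \right)} - 144\right)^{2} = \left(\left(6 - -4\right) \left(1 - 9\right) - 144\right)^{2} = \left(\left(6 + 4\right) \left(-8\right) - 144\right)^{2} = \left(10 \left(-8\right) - 144\right)^{2} = \left(-80 - 144\right)^{2} = \left(-224\right)^{2} = 50176$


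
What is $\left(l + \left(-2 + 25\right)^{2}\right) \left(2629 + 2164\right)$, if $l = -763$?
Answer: $-1121562$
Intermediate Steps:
$\left(l + \left(-2 + 25\right)^{2}\right) \left(2629 + 2164\right) = \left(-763 + \left(-2 + 25\right)^{2}\right) \left(2629 + 2164\right) = \left(-763 + 23^{2}\right) 4793 = \left(-763 + 529\right) 4793 = \left(-234\right) 4793 = -1121562$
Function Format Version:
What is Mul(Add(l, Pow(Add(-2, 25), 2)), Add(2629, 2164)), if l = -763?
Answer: -1121562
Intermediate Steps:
Mul(Add(l, Pow(Add(-2, 25), 2)), Add(2629, 2164)) = Mul(Add(-763, Pow(Add(-2, 25), 2)), Add(2629, 2164)) = Mul(Add(-763, Pow(23, 2)), 4793) = Mul(Add(-763, 529), 4793) = Mul(-234, 4793) = -1121562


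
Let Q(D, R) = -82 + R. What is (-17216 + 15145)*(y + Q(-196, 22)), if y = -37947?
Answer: 78712497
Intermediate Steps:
(-17216 + 15145)*(y + Q(-196, 22)) = (-17216 + 15145)*(-37947 + (-82 + 22)) = -2071*(-37947 - 60) = -2071*(-38007) = 78712497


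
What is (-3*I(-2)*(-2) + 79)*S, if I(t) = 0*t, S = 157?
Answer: 12403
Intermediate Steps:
I(t) = 0
(-3*I(-2)*(-2) + 79)*S = (-3*0*(-2) + 79)*157 = (0*(-2) + 79)*157 = (0 + 79)*157 = 79*157 = 12403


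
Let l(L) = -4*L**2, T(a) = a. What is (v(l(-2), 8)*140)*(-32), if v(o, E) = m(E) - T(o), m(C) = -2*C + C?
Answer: -35840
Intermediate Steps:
m(C) = -C
v(o, E) = -E - o
(v(l(-2), 8)*140)*(-32) = ((-1*8 - (-4)*(-2)**2)*140)*(-32) = ((-8 - (-4)*4)*140)*(-32) = ((-8 - 1*(-16))*140)*(-32) = ((-8 + 16)*140)*(-32) = (8*140)*(-32) = 1120*(-32) = -35840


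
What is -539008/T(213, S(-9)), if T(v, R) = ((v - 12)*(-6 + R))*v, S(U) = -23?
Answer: 539008/1241577 ≈ 0.43413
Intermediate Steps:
T(v, R) = v*(-12 + v)*(-6 + R) (T(v, R) = ((-12 + v)*(-6 + R))*v = v*(-12 + v)*(-6 + R))
-539008/T(213, S(-9)) = -539008*1/(213*(72 - 12*(-23) - 6*213 - 23*213)) = -539008*1/(213*(72 + 276 - 1278 - 4899)) = -539008/(213*(-5829)) = -539008/(-1241577) = -539008*(-1/1241577) = 539008/1241577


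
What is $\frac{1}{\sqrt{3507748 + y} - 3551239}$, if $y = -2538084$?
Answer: $- \frac{3551239}{12611297465457} - \frac{8 \sqrt{15151}}{12611297465457} \approx -2.8167 \cdot 10^{-7}$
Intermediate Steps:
$\frac{1}{\sqrt{3507748 + y} - 3551239} = \frac{1}{\sqrt{3507748 - 2538084} - 3551239} = \frac{1}{\sqrt{969664} - 3551239} = \frac{1}{8 \sqrt{15151} - 3551239} = \frac{1}{-3551239 + 8 \sqrt{15151}}$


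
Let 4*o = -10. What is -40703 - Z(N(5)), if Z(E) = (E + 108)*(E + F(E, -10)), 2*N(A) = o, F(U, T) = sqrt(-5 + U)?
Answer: -649113/16 - 2135*I/8 ≈ -40570.0 - 266.88*I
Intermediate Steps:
o = -5/2 (o = (1/4)*(-10) = -5/2 ≈ -2.5000)
N(A) = -5/4 (N(A) = (1/2)*(-5/2) = -5/4)
Z(E) = (108 + E)*(E + sqrt(-5 + E)) (Z(E) = (E + 108)*(E + sqrt(-5 + E)) = (108 + E)*(E + sqrt(-5 + E)))
-40703 - Z(N(5)) = -40703 - ((-5/4)**2 + 108*(-5/4) + 108*sqrt(-5 - 5/4) - 5*sqrt(-5 - 5/4)/4) = -40703 - (25/16 - 135 + 108*sqrt(-25/4) - 25*I/8) = -40703 - (25/16 - 135 + 108*(5*I/2) - 25*I/8) = -40703 - (25/16 - 135 + 270*I - 25*I/8) = -40703 - (-2135/16 + 2135*I/8) = -40703 + (2135/16 - 2135*I/8) = -649113/16 - 2135*I/8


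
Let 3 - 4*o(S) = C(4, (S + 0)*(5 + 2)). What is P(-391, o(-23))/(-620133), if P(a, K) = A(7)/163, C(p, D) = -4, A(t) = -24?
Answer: 8/33693893 ≈ 2.3743e-7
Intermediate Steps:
o(S) = 7/4 (o(S) = 3/4 - 1/4*(-4) = 3/4 + 1 = 7/4)
P(a, K) = -24/163
P(-391, o(-23))/(-620133) = -24/163/(-620133) = -24/163*(-1/620133) = 8/33693893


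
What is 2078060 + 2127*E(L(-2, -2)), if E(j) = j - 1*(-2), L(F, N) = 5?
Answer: 2092949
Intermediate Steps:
E(j) = 2 + j (E(j) = j + 2 = 2 + j)
2078060 + 2127*E(L(-2, -2)) = 2078060 + 2127*(2 + 5) = 2078060 + 2127*7 = 2078060 + 14889 = 2092949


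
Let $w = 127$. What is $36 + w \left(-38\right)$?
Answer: $-4790$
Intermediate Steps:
$36 + w \left(-38\right) = 36 + 127 \left(-38\right) = 36 - 4826 = -4790$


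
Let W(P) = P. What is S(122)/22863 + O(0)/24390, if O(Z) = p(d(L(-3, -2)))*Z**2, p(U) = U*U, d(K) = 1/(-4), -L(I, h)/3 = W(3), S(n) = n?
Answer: 122/22863 ≈ 0.0053361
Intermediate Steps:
L(I, h) = -9 (L(I, h) = -3*3 = -9)
d(K) = -1/4
p(U) = U**2
O(Z) = Z**2/16 (O(Z) = (-1/4)**2*Z**2 = Z**2/16)
S(122)/22863 + O(0)/24390 = 122/22863 + ((1/16)*0**2)/24390 = 122*(1/22863) + ((1/16)*0)*(1/24390) = 122/22863 + 0*(1/24390) = 122/22863 + 0 = 122/22863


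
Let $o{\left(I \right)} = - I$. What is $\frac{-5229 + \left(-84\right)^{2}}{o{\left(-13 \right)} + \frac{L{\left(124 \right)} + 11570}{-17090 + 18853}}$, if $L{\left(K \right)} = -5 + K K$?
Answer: $\frac{357889}{5540} \approx 64.601$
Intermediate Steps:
$L{\left(K \right)} = -5 + K^{2}$
$\frac{-5229 + \left(-84\right)^{2}}{o{\left(-13 \right)} + \frac{L{\left(124 \right)} + 11570}{-17090 + 18853}} = \frac{-5229 + \left(-84\right)^{2}}{\left(-1\right) \left(-13\right) + \frac{\left(-5 + 124^{2}\right) + 11570}{-17090 + 18853}} = \frac{-5229 + 7056}{13 + \frac{\left(-5 + 15376\right) + 11570}{1763}} = \frac{1827}{13 + \left(15371 + 11570\right) \frac{1}{1763}} = \frac{1827}{13 + 26941 \cdot \frac{1}{1763}} = \frac{1827}{13 + \frac{26941}{1763}} = \frac{1827}{\frac{49860}{1763}} = 1827 \cdot \frac{1763}{49860} = \frac{357889}{5540}$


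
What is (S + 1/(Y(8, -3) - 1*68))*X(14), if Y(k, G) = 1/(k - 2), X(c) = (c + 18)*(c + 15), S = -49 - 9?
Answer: -21911936/407 ≈ -53838.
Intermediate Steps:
S = -58
X(c) = (15 + c)*(18 + c) (X(c) = (18 + c)*(15 + c) = (15 + c)*(18 + c))
Y(k, G) = 1/(-2 + k)
(S + 1/(Y(8, -3) - 1*68))*X(14) = (-58 + 1/(1/(-2 + 8) - 1*68))*(270 + 14**2 + 33*14) = (-58 + 1/(1/6 - 68))*(270 + 196 + 462) = (-58 + 1/(1/6 - 68))*928 = (-58 + 1/(-407/6))*928 = (-58 - 6/407)*928 = -23612/407*928 = -21911936/407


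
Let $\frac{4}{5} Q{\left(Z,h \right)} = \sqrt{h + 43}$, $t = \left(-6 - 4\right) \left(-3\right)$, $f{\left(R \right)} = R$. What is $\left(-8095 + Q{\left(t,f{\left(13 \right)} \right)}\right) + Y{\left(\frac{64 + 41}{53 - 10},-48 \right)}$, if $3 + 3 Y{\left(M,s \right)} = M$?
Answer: $- \frac{348093}{43} + \frac{5 \sqrt{14}}{2} \approx -8085.8$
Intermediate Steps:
$Y{\left(M,s \right)} = -1 + \frac{M}{3}$
$t = 30$ ($t = \left(-10\right) \left(-3\right) = 30$)
$Q{\left(Z,h \right)} = \frac{5 \sqrt{43 + h}}{4}$ ($Q{\left(Z,h \right)} = \frac{5 \sqrt{h + 43}}{4} = \frac{5 \sqrt{43 + h}}{4}$)
$\left(-8095 + Q{\left(t,f{\left(13 \right)} \right)}\right) + Y{\left(\frac{64 + 41}{53 - 10},-48 \right)} = \left(-8095 + \frac{5 \sqrt{43 + 13}}{4}\right) - \left(1 - \frac{\left(64 + 41\right) \frac{1}{53 - 10}}{3}\right) = \left(-8095 + \frac{5 \sqrt{56}}{4}\right) - \left(1 - \frac{105 \cdot \frac{1}{43}}{3}\right) = \left(-8095 + \frac{5 \cdot 2 \sqrt{14}}{4}\right) - \left(1 - \frac{105 \cdot \frac{1}{43}}{3}\right) = \left(-8095 + \frac{5 \sqrt{14}}{2}\right) + \left(-1 + \frac{1}{3} \cdot \frac{105}{43}\right) = \left(-8095 + \frac{5 \sqrt{14}}{2}\right) + \left(-1 + \frac{35}{43}\right) = \left(-8095 + \frac{5 \sqrt{14}}{2}\right) - \frac{8}{43} = - \frac{348093}{43} + \frac{5 \sqrt{14}}{2}$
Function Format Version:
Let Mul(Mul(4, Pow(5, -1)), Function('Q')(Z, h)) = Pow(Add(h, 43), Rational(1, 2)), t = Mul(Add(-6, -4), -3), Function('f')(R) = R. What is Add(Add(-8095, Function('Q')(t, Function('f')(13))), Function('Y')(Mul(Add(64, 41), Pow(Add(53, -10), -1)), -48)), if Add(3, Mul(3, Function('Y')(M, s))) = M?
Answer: Add(Rational(-348093, 43), Mul(Rational(5, 2), Pow(14, Rational(1, 2)))) ≈ -8085.8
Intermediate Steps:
Function('Y')(M, s) = Add(-1, Mul(Rational(1, 3), M))
t = 30 (t = Mul(-10, -3) = 30)
Function('Q')(Z, h) = Mul(Rational(5, 4), Pow(Add(43, h), Rational(1, 2))) (Function('Q')(Z, h) = Mul(Rational(5, 4), Pow(Add(h, 43), Rational(1, 2))) = Mul(Rational(5, 4), Pow(Add(43, h), Rational(1, 2))))
Add(Add(-8095, Function('Q')(t, Function('f')(13))), Function('Y')(Mul(Add(64, 41), Pow(Add(53, -10), -1)), -48)) = Add(Add(-8095, Mul(Rational(5, 4), Pow(Add(43, 13), Rational(1, 2)))), Add(-1, Mul(Rational(1, 3), Mul(Add(64, 41), Pow(Add(53, -10), -1))))) = Add(Add(-8095, Mul(Rational(5, 4), Pow(56, Rational(1, 2)))), Add(-1, Mul(Rational(1, 3), Mul(105, Pow(43, -1))))) = Add(Add(-8095, Mul(Rational(5, 4), Mul(2, Pow(14, Rational(1, 2))))), Add(-1, Mul(Rational(1, 3), Mul(105, Rational(1, 43))))) = Add(Add(-8095, Mul(Rational(5, 2), Pow(14, Rational(1, 2)))), Add(-1, Mul(Rational(1, 3), Rational(105, 43)))) = Add(Add(-8095, Mul(Rational(5, 2), Pow(14, Rational(1, 2)))), Add(-1, Rational(35, 43))) = Add(Add(-8095, Mul(Rational(5, 2), Pow(14, Rational(1, 2)))), Rational(-8, 43)) = Add(Rational(-348093, 43), Mul(Rational(5, 2), Pow(14, Rational(1, 2))))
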